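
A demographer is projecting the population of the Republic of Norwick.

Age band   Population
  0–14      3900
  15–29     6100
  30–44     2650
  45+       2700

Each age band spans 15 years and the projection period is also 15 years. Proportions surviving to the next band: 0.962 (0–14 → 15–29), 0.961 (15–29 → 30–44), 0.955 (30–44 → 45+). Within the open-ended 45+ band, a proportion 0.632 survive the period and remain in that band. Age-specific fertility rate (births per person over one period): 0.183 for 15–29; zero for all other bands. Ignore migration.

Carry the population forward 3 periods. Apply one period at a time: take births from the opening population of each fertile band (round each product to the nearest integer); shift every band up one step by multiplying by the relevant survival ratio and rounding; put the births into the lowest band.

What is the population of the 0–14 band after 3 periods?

— Period 1 —
Births: 6100 * 0.183 = 1116
15–29: 3900 * 0.962 = 3752
30–44: 6100 * 0.961 = 5862
45+: 2650 * 0.955 + 2700 * 0.632 = 2531 + 1706 = 4237
→ [1116, 3752, 5862, 4237]
— Period 2 —
Births: 3752 * 0.183 = 687
15–29: 1116 * 0.962 = 1074
30–44: 3752 * 0.961 = 3606
45+: 5862 * 0.955 + 4237 * 0.632 = 5598 + 2678 = 8276
→ [687, 1074, 3606, 8276]
— Period 3 —
Births: 1074 * 0.183 = 197
15–29: 687 * 0.962 = 661
30–44: 1074 * 0.961 = 1032
45+: 3606 * 0.955 + 8276 * 0.632 = 3444 + 5230 = 8674
→ [197, 661, 1032, 8674]

197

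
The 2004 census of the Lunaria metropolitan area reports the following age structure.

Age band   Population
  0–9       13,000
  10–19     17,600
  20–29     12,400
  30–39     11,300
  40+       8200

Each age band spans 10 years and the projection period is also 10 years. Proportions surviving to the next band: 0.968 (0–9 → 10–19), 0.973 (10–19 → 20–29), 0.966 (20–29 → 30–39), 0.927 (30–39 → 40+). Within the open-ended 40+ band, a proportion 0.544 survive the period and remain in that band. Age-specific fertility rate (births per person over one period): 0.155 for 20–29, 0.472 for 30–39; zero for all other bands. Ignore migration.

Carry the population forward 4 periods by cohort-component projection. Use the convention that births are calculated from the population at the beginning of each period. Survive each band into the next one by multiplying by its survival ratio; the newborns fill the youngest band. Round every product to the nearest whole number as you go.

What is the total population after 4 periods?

55462

After projecting period 1:
Births: 12400 × 0.155 = 1922  |  11300 × 0.472 = 5334 ⇒ total 7256
10–19: 13000 × 0.968 = 12584
20–29: 17600 × 0.973 = 17125
30–39: 12400 × 0.966 = 11978
40+: 11300 × 0.927 + 8200 × 0.544 = 10475 + 4461 = 14936
Giving 7256 / 12584 / 17125 / 11978 / 14936.
After projecting period 2:
Births: 17125 × 0.155 = 2654  |  11978 × 0.472 = 5654 ⇒ total 8308
10–19: 7256 × 0.968 = 7024
20–29: 12584 × 0.973 = 12244
30–39: 17125 × 0.966 = 16543
40+: 11978 × 0.927 + 14936 × 0.544 = 11104 + 8125 = 19229
Giving 8308 / 7024 / 12244 / 16543 / 19229.
After projecting period 3:
Births: 12244 × 0.155 = 1898  |  16543 × 0.472 = 7808 ⇒ total 9706
10–19: 8308 × 0.968 = 8042
20–29: 7024 × 0.973 = 6834
30–39: 12244 × 0.966 = 11828
40+: 16543 × 0.927 + 19229 × 0.544 = 15335 + 10461 = 25796
Giving 9706 / 8042 / 6834 / 11828 / 25796.
After projecting period 4:
Births: 6834 × 0.155 = 1059  |  11828 × 0.472 = 5583 ⇒ total 6642
10–19: 9706 × 0.968 = 9395
20–29: 8042 × 0.973 = 7825
30–39: 6834 × 0.966 = 6602
40+: 11828 × 0.927 + 25796 × 0.544 = 10965 + 14033 = 24998
Giving 6642 / 9395 / 7825 / 6602 / 24998.
Total after period 4: 6642 + 9395 + 7825 + 6602 + 24998 = 55462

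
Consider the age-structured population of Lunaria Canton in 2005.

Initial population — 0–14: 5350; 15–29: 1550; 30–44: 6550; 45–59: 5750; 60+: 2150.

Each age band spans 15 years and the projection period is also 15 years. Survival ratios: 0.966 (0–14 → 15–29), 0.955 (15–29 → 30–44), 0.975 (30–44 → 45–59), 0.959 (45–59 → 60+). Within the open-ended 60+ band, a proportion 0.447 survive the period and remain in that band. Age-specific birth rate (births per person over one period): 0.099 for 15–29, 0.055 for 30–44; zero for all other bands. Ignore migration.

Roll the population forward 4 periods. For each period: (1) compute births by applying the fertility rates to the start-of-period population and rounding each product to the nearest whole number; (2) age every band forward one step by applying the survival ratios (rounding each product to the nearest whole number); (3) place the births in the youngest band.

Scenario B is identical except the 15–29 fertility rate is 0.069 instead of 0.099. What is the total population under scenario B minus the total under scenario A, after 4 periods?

(Groups numbered youngest = 1 to oldest = 5.)
After projecting period 1:
Births: 1550 × 0.099 = 153  |  6550 × 0.055 = 360 → 513
Group 2: 5350 × 0.966 = 5168
Group 3: 1550 × 0.955 = 1480
Group 4: 6550 × 0.975 = 6386
Group 5: 5750 × 0.959 + 2150 × 0.447 = 5514 + 961 = 6475
End of period: [513, 5168, 1480, 6386, 6475]
After projecting period 2:
Births: 5168 × 0.099 = 512  |  1480 × 0.055 = 81 → 593
Group 2: 513 × 0.966 = 496
Group 3: 5168 × 0.955 = 4935
Group 4: 1480 × 0.975 = 1443
Group 5: 6386 × 0.959 + 6475 × 0.447 = 6124 + 2894 = 9018
End of period: [593, 496, 4935, 1443, 9018]
After projecting period 3:
Births: 496 × 0.099 = 49  |  4935 × 0.055 = 271 → 320
Group 2: 593 × 0.966 = 573
Group 3: 496 × 0.955 = 474
Group 4: 4935 × 0.975 = 4812
Group 5: 1443 × 0.959 + 9018 × 0.447 = 1384 + 4031 = 5415
End of period: [320, 573, 474, 4812, 5415]
After projecting period 4:
Births: 573 × 0.099 = 57  |  474 × 0.055 = 26 → 83
Group 2: 320 × 0.966 = 309
Group 3: 573 × 0.955 = 547
Group 4: 474 × 0.975 = 462
Group 5: 4812 × 0.959 + 5415 × 0.447 = 4615 + 2421 = 7036
End of period: [83, 309, 547, 462, 7036]
Scenario A total after 4 periods: 8437
Scenario B projection —
After projecting period 1:
Births: 1550 × 0.069 = 107  |  6550 × 0.055 = 360 → 467
Group 2: 5350 × 0.966 = 5168
Group 3: 1550 × 0.955 = 1480
Group 4: 6550 × 0.975 = 6386
Group 5: 5750 × 0.959 + 2150 × 0.447 = 5514 + 961 = 6475
End of period: [467, 5168, 1480, 6386, 6475]
After projecting period 2:
Births: 5168 × 0.069 = 357  |  1480 × 0.055 = 81 → 438
Group 2: 467 × 0.966 = 451
Group 3: 5168 × 0.955 = 4935
Group 4: 1480 × 0.975 = 1443
Group 5: 6386 × 0.959 + 6475 × 0.447 = 6124 + 2894 = 9018
End of period: [438, 451, 4935, 1443, 9018]
After projecting period 3:
Births: 451 × 0.069 = 31  |  4935 × 0.055 = 271 → 302
Group 2: 438 × 0.966 = 423
Group 3: 451 × 0.955 = 431
Group 4: 4935 × 0.975 = 4812
Group 5: 1443 × 0.959 + 9018 × 0.447 = 1384 + 4031 = 5415
End of period: [302, 423, 431, 4812, 5415]
After projecting period 4:
Births: 423 × 0.069 = 29  |  431 × 0.055 = 24 → 53
Group 2: 302 × 0.966 = 292
Group 3: 423 × 0.955 = 404
Group 4: 431 × 0.975 = 420
Group 5: 4812 × 0.959 + 5415 × 0.447 = 4615 + 2421 = 7036
End of period: [53, 292, 404, 420, 7036]
Scenario B total after 4 periods: 8205
Difference B − A = 8205 − 8437 = -232

-232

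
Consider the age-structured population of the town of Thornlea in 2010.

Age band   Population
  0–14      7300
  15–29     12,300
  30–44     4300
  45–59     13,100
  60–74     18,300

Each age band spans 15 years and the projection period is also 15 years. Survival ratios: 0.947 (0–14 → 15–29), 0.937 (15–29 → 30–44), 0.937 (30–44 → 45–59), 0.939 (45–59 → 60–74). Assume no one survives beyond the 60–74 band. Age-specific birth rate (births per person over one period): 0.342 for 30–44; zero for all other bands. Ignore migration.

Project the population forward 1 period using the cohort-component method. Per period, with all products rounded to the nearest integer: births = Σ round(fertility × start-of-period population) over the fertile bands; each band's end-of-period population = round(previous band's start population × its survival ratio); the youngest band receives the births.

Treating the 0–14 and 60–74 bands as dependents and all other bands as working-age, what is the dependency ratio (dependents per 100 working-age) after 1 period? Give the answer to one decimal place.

61.3

— Period 1 —
Births: 4300 * 0.342 = 1471
15–29: 7300 * 0.947 = 6913
30–44: 12300 * 0.937 = 11525
45–59: 4300 * 0.937 = 4029
60–74: 13100 * 0.939 = 12301
End of period: [1471, 6913, 11525, 4029, 12301]
Dependents (band 0–14 + band 60–74) = 1471 + 12301 = 13772; working-age = 22467; ratio = 13772/22467 × 100 = 61.3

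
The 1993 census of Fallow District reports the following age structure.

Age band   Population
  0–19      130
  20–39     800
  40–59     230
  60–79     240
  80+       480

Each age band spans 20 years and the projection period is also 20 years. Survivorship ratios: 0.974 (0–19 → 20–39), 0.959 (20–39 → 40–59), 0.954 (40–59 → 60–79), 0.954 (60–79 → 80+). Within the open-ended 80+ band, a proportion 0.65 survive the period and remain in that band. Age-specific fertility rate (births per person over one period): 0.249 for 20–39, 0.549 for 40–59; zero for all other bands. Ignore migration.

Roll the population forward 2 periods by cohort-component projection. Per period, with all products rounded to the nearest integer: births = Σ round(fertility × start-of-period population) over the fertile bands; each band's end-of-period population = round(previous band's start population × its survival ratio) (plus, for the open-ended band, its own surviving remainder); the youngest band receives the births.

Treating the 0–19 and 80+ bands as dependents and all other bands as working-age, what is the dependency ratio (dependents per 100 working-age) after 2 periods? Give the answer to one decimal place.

Call the groups 1 to 5, youngest first.
[period 1]
Births: 800 * 0.249 = 199 ; 230 * 0.549 = 126 — total 325
Group 2: 130 * 0.974 = 127
Group 3: 800 * 0.959 = 767
Group 4: 230 * 0.954 = 219
Group 5: 240 * 0.954 + 480 * 0.65 = 229 + 312 = 541
Giving 325 / 127 / 767 / 219 / 541.
[period 2]
Births: 127 * 0.249 = 32 ; 767 * 0.549 = 421 — total 453
Group 2: 325 * 0.974 = 317
Group 3: 127 * 0.959 = 122
Group 4: 767 * 0.954 = 732
Group 5: 219 * 0.954 + 541 * 0.65 = 209 + 352 = 561
Giving 453 / 317 / 122 / 732 / 561.
Dependents (band 0–19 + band 80+) = 453 + 561 = 1014; working-age = 1171; ratio = 1014/1171 × 100 = 86.6

86.6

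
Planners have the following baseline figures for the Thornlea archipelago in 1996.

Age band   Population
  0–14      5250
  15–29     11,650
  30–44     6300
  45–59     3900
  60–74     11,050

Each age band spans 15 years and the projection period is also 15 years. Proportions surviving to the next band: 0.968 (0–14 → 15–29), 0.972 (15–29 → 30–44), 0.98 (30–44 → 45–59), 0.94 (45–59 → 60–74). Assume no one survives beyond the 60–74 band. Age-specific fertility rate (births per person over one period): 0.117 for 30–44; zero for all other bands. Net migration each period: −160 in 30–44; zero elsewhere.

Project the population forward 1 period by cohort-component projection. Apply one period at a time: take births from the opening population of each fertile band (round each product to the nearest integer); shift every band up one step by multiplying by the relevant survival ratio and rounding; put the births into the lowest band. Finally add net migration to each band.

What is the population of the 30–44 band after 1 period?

11164

After projecting period 1:
Births: 6300 × 0.117 = 737
15–29: 5250 × 0.968 = 5082
30–44: 11650 × 0.972 = 11324
45–59: 6300 × 0.98 = 6174
60–74: 3900 × 0.94 = 3666
Net migration: 30–44 − 160 → 11164
End of period: [737, 5082, 11164, 6174, 3666]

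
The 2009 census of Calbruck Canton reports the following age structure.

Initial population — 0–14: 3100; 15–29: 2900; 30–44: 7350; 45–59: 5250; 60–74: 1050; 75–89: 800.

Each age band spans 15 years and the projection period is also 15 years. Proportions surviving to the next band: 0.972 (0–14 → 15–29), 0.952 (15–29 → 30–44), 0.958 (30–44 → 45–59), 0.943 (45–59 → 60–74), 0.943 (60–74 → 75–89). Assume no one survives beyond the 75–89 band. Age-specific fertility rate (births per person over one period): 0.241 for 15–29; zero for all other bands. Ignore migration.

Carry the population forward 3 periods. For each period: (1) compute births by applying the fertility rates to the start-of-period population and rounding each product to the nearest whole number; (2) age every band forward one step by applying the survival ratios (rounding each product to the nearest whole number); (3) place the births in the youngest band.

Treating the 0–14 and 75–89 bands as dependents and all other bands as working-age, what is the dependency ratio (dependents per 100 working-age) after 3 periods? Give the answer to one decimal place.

97.5

Let group 1 be 0–14 through group 6 = 75–89.
— Period 1 —
Births: 2900 × 0.241 = 699
Group 2: 3100 × 0.972 = 3013
Group 3: 2900 × 0.952 = 2761
Group 4: 7350 × 0.958 = 7041
Group 5: 5250 × 0.943 = 4951
Group 6: 1050 × 0.943 = 990
Population now: 0–14=699, 15–29=3013, 30–44=2761, 45–59=7041, 60–74=4951, 75–89=990
— Period 2 —
Births: 3013 × 0.241 = 726
Group 2: 699 × 0.972 = 679
Group 3: 3013 × 0.952 = 2868
Group 4: 2761 × 0.958 = 2645
Group 5: 7041 × 0.943 = 6640
Group 6: 4951 × 0.943 = 4669
Population now: 0–14=726, 15–29=679, 30–44=2868, 45–59=2645, 60–74=6640, 75–89=4669
— Period 3 —
Births: 679 × 0.241 = 164
Group 2: 726 × 0.972 = 706
Group 3: 679 × 0.952 = 646
Group 4: 2868 × 0.958 = 2748
Group 5: 2645 × 0.943 = 2494
Group 6: 6640 × 0.943 = 6262
Population now: 0–14=164, 15–29=706, 30–44=646, 45–59=2748, 60–74=2494, 75–89=6262
Dependents (band 0–14 + band 75–89) = 164 + 6262 = 6426; working-age = 6594; ratio = 6426/6594 × 100 = 97.5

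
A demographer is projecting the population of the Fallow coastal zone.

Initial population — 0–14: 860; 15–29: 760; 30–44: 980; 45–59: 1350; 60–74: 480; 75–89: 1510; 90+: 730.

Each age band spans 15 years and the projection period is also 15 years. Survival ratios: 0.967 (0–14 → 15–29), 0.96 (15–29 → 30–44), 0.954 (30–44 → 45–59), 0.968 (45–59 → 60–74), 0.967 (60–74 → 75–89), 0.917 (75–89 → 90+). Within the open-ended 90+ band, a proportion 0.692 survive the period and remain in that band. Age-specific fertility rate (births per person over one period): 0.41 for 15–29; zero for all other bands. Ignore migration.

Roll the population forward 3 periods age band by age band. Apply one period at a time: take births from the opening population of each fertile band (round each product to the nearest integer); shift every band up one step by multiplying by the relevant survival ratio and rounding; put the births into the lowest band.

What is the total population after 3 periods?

Period 1.
Births: 760 × 0.41 = 312
15–29: 860 × 0.967 = 832
30–44: 760 × 0.96 = 730
45–59: 980 × 0.954 = 935
60–74: 1350 × 0.968 = 1307
75–89: 480 × 0.967 = 464
90+: 1510 × 0.917 + 730 × 0.692 = 1385 + 505 = 1890
Population now: 0–14=312, 15–29=832, 30–44=730, 45–59=935, 60–74=1307, 75–89=464, 90+=1890
Period 2.
Births: 832 × 0.41 = 341
15–29: 312 × 0.967 = 302
30–44: 832 × 0.96 = 799
45–59: 730 × 0.954 = 696
60–74: 935 × 0.968 = 905
75–89: 1307 × 0.967 = 1264
90+: 464 × 0.917 + 1890 × 0.692 = 425 + 1308 = 1733
Population now: 0–14=341, 15–29=302, 30–44=799, 45–59=696, 60–74=905, 75–89=1264, 90+=1733
Period 3.
Births: 302 × 0.41 = 124
15–29: 341 × 0.967 = 330
30–44: 302 × 0.96 = 290
45–59: 799 × 0.954 = 762
60–74: 696 × 0.968 = 674
75–89: 905 × 0.967 = 875
90+: 1264 × 0.917 + 1733 × 0.692 = 1159 + 1199 = 2358
Population now: 0–14=124, 15–29=330, 30–44=290, 45–59=762, 60–74=674, 75–89=875, 90+=2358
Total after period 3: 124 + 330 + 290 + 762 + 674 + 875 + 2358 = 5413

5413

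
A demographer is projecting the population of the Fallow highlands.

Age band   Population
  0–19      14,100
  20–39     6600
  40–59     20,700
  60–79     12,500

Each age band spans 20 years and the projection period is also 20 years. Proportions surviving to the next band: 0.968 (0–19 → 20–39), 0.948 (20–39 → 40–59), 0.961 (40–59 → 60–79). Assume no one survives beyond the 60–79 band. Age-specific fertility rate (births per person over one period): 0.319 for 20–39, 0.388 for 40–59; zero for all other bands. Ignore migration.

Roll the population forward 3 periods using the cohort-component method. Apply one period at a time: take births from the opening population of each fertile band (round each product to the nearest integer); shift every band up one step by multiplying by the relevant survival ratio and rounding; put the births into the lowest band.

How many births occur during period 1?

10137

Period 1:
Births: 6600 × 0.319 = 2105 ; 20700 × 0.388 = 8032 → 10137
20–39: 14100 × 0.968 = 13649
40–59: 6600 × 0.948 = 6257
60–79: 20700 × 0.961 = 19893
→ [10137, 13649, 6257, 19893]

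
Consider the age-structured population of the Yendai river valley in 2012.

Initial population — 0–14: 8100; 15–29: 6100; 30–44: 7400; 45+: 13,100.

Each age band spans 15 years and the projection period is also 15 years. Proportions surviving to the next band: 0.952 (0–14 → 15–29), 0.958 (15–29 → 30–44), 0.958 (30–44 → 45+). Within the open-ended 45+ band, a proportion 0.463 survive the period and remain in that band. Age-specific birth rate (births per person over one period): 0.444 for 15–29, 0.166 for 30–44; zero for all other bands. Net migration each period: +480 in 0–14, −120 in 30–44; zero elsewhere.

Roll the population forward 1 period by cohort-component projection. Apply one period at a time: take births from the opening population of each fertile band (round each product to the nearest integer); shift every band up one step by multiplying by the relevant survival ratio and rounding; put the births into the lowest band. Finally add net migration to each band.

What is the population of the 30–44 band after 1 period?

Period 1.
Births: 6100 × 0.444 = 2708 ; 7400 × 0.166 = 1228 ⇒ total 3936
15–29: 8100 × 0.952 = 7711
30–44: 6100 × 0.958 = 5844
45+: 7400 × 0.958 + 13100 × 0.463 = 7089 + 6065 = 13154
Net migration: 0–14 + 480 → 4416; 30–44 − 120 → 5724
Giving 4416 / 7711 / 5724 / 13154.

5724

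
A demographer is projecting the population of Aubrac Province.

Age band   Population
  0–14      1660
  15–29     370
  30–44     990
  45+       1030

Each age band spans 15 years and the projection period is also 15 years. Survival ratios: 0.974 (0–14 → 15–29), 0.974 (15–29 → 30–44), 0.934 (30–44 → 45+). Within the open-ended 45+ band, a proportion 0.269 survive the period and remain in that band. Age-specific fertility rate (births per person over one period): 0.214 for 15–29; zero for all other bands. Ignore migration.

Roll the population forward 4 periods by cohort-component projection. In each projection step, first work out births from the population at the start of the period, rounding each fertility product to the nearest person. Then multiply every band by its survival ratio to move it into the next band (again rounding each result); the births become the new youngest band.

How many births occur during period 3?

Period 1.
Births: 370 × 0.214 = 79
15–29: 1660 × 0.974 = 1617
30–44: 370 × 0.974 = 360
45+: 990 × 0.934 + 1030 × 0.269 = 925 + 277 = 1202
End of period: [79, 1617, 360, 1202]
Period 2.
Births: 1617 × 0.214 = 346
15–29: 79 × 0.974 = 77
30–44: 1617 × 0.974 = 1575
45+: 360 × 0.934 + 1202 × 0.269 = 336 + 323 = 659
End of period: [346, 77, 1575, 659]
Period 3.
Births: 77 × 0.214 = 16
15–29: 346 × 0.974 = 337
30–44: 77 × 0.974 = 75
45+: 1575 × 0.934 + 659 × 0.269 = 1471 + 177 = 1648
End of period: [16, 337, 75, 1648]

16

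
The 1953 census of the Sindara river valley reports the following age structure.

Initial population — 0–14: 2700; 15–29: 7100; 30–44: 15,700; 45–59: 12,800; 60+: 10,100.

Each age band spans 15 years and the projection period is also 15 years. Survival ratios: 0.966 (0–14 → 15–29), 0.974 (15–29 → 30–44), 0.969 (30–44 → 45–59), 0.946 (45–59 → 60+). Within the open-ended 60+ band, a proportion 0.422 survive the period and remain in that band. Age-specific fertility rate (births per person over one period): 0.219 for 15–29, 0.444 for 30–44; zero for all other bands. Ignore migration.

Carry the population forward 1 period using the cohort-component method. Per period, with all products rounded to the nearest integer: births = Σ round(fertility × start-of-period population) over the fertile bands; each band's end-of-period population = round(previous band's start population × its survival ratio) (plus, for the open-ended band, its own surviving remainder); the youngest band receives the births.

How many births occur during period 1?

8526

Numbering the groups 1..5 from youngest to oldest:
[period 1]
Births: 7100 × 0.219 = 1555, 15700 × 0.444 = 6971 ⇒ total 8526
Group 2: 2700 × 0.966 = 2608
Group 3: 7100 × 0.974 = 6915
Group 4: 15700 × 0.969 = 15213
Group 5: 12800 × 0.946 + 10100 × 0.422 = 12109 + 4262 = 16371
End of period: [8526, 2608, 6915, 15213, 16371]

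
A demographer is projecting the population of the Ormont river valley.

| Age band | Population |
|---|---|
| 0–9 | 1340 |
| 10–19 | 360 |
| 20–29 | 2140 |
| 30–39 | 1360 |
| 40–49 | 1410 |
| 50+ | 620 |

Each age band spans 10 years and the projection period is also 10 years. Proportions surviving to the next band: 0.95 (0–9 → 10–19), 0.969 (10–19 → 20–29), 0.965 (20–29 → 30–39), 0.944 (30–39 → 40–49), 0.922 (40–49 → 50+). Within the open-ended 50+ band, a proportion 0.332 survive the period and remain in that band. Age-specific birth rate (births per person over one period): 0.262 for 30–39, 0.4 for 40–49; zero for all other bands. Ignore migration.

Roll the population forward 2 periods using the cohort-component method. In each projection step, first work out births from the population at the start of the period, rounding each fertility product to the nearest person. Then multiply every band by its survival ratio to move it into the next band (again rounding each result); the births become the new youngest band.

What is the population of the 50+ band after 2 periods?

— Period 1 —
Births: 1360 × 0.262 = 356 ; 1410 × 0.4 = 564 → total 920
10–19: 1340 × 0.95 = 1273
20–29: 360 × 0.969 = 349
30–39: 2140 × 0.965 = 2065
40–49: 1360 × 0.944 = 1284
50+: 1410 × 0.922 + 620 × 0.332 = 1300 + 206 = 1506
End of period: [920, 1273, 349, 2065, 1284, 1506]
— Period 2 —
Births: 2065 × 0.262 = 541 ; 1284 × 0.4 = 514 → total 1055
10–19: 920 × 0.95 = 874
20–29: 1273 × 0.969 = 1234
30–39: 349 × 0.965 = 337
40–49: 2065 × 0.944 = 1949
50+: 1284 × 0.922 + 1506 × 0.332 = 1184 + 500 = 1684
End of period: [1055, 874, 1234, 337, 1949, 1684]

1684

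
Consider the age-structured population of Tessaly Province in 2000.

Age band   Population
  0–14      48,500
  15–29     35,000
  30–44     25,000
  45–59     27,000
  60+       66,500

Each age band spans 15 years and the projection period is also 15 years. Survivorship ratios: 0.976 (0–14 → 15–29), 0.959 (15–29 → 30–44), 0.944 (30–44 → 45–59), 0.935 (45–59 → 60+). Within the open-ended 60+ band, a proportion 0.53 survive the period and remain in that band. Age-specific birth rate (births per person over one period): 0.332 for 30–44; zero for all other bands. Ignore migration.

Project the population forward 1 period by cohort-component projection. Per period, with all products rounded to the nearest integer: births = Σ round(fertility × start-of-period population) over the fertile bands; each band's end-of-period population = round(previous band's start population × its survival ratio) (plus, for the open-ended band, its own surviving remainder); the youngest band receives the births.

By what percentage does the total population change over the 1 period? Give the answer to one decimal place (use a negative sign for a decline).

-14.2

(Bands numbered youngest = 1 to oldest = 5.)
After projecting period 1:
Births: 25000 × 0.332 = 8300
Band 2: 48500 × 0.976 = 47336
Band 3: 35000 × 0.959 = 33565
Band 4: 25000 × 0.944 = 23600
Band 5: 27000 × 0.935 + 66500 × 0.53 = 25245 + 35245 = 60490
→ [8300, 47336, 33565, 23600, 60490]
Total: 202000 → 173291; change = -28709; percentage change = -14.2%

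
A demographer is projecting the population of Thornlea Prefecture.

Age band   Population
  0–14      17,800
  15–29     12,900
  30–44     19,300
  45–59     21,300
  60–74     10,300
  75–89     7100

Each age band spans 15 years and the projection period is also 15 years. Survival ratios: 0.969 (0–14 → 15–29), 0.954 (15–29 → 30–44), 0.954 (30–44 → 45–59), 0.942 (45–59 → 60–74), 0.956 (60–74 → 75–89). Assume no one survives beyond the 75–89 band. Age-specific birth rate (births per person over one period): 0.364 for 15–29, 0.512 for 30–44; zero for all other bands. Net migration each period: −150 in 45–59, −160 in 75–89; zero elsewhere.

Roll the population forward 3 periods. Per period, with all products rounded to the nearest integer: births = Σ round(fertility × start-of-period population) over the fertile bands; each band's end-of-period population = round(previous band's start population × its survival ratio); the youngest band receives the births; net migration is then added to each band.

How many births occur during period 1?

Let group 1 be 0–14 through group 6 = 75–89.
Period 1.
Births: 12900 × 0.364 = 4696, 19300 × 0.512 = 9882 → total 14578
Group 2: 17800 × 0.969 = 17248
Group 3: 12900 × 0.954 = 12307
Group 4: 19300 × 0.954 = 18412
Group 5: 21300 × 0.942 = 20065
Group 6: 10300 × 0.956 = 9847
Net migration: Group 4 − 150 → 18262; Group 6 − 160 → 9687
Population now: 0–14=14578, 15–29=17248, 30–44=12307, 45–59=18262, 60–74=20065, 75–89=9687

14578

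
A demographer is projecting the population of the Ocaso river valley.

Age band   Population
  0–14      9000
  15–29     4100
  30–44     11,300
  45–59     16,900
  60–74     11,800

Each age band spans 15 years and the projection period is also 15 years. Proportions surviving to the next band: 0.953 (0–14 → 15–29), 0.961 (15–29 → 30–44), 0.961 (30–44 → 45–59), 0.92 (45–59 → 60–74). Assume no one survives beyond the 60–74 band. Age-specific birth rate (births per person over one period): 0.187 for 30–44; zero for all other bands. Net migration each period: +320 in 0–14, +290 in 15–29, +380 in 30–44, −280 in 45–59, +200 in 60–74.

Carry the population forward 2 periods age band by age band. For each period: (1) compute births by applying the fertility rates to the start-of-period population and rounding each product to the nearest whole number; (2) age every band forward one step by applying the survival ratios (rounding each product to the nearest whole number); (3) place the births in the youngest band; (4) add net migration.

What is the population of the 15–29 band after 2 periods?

— Period 1 —
Births: 11300 * 0.187 = 2113
15–29: 9000 * 0.953 = 8577
30–44: 4100 * 0.961 = 3940
45–59: 11300 * 0.961 = 10859
60–74: 16900 * 0.92 = 15548
Net migration: 0–14 + 320 → 2433; 15–29 + 290 → 8867; 30–44 + 380 → 4320; 45–59 − 280 → 10579; 60–74 + 200 → 15748
End of period: [2433, 8867, 4320, 10579, 15748]
— Period 2 —
Births: 4320 * 0.187 = 808
15–29: 2433 * 0.953 = 2319
30–44: 8867 * 0.961 = 8521
45–59: 4320 * 0.961 = 4152
60–74: 10579 * 0.92 = 9733
Net migration: 0–14 + 320 → 1128; 15–29 + 290 → 2609; 30–44 + 380 → 8901; 45–59 − 280 → 3872; 60–74 + 200 → 9933
End of period: [1128, 2609, 8901, 3872, 9933]

2609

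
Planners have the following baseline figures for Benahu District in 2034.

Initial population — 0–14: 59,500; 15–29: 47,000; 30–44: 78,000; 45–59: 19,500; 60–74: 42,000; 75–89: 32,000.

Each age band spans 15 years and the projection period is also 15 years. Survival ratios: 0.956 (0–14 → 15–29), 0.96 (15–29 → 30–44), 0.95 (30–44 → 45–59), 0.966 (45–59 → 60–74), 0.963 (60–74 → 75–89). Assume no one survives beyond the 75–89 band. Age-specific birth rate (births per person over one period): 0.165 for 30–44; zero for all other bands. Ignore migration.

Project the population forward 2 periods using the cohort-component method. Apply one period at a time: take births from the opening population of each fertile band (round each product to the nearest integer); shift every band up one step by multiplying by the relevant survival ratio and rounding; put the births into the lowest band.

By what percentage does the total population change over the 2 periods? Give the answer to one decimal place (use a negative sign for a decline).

(Bands numbered youngest = 1 to oldest = 6.)
Period 1.
Births: 78000 * 0.165 = 12870
Band 2: 59500 * 0.956 = 56882
Band 3: 47000 * 0.96 = 45120
Band 4: 78000 * 0.95 = 74100
Band 5: 19500 * 0.966 = 18837
Band 6: 42000 * 0.963 = 40446
Population now: 0–14=12870, 15–29=56882, 30–44=45120, 45–59=74100, 60–74=18837, 75–89=40446
Period 2.
Births: 45120 * 0.165 = 7445
Band 2: 12870 * 0.956 = 12304
Band 3: 56882 * 0.96 = 54607
Band 4: 45120 * 0.95 = 42864
Band 5: 74100 * 0.966 = 71581
Band 6: 18837 * 0.963 = 18140
Population now: 0–14=7445, 15–29=12304, 30–44=54607, 45–59=42864, 60–74=71581, 75–89=18140
Total: 278000 → 206941; change = -71059; percentage change = -25.6%

-25.6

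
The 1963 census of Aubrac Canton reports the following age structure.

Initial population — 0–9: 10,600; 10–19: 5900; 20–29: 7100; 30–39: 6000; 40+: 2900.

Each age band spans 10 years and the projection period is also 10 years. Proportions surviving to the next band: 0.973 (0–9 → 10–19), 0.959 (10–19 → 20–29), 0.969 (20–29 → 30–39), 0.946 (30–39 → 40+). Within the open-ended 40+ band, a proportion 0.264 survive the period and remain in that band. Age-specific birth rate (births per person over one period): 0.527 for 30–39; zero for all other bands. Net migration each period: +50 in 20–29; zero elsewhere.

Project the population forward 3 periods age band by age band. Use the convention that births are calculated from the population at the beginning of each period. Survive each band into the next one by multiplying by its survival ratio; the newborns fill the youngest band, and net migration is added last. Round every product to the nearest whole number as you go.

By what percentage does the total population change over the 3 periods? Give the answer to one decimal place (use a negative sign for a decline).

Period 1.
Births: 6000 × 0.527 = 3162
10–19: 10600 × 0.973 = 10314
20–29: 5900 × 0.959 = 5658
30–39: 7100 × 0.969 = 6880
40+: 6000 × 0.946 + 2900 × 0.264 = 5676 + 766 = 6442
Net migration: 20–29 + 50 → 5708
Population now: 0–9=3162, 10–19=10314, 20–29=5708, 30–39=6880, 40+=6442
Period 2.
Births: 6880 × 0.527 = 3626
10–19: 3162 × 0.973 = 3077
20–29: 10314 × 0.959 = 9891
30–39: 5708 × 0.969 = 5531
40+: 6880 × 0.946 + 6442 × 0.264 = 6508 + 1701 = 8209
Net migration: 20–29 + 50 → 9941
Population now: 0–9=3626, 10–19=3077, 20–29=9941, 30–39=5531, 40+=8209
Period 3.
Births: 5531 × 0.527 = 2915
10–19: 3626 × 0.973 = 3528
20–29: 3077 × 0.959 = 2951
30–39: 9941 × 0.969 = 9633
40+: 5531 × 0.946 + 8209 × 0.264 = 5232 + 2167 = 7399
Net migration: 20–29 + 50 → 3001
Population now: 0–9=2915, 10–19=3528, 20–29=3001, 30–39=9633, 40+=7399
Total: 32500 → 26476; change = -6024; percentage change = -18.5%

-18.5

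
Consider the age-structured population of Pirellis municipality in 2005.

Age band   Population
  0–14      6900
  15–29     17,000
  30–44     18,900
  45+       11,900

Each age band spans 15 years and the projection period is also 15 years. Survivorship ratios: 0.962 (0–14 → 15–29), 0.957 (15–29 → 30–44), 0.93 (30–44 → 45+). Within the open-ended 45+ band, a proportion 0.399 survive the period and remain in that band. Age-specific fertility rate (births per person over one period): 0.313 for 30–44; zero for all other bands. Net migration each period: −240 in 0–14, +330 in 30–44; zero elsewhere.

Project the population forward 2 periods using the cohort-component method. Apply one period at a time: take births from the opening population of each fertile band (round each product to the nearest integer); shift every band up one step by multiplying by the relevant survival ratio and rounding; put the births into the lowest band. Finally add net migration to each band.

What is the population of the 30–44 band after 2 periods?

6683

Numbering the groups 1..4 from youngest to oldest:
Period 1.
Births: 18900 × 0.313 = 5916
Group 2: 6900 × 0.962 = 6638
Group 3: 17000 × 0.957 = 16269
Group 4: 18900 × 0.93 + 11900 × 0.399 = 17577 + 4748 = 22325
Net migration: Group 1 − 240 → 5676; Group 3 + 330 → 16599
Giving 5676 / 6638 / 16599 / 22325.
Period 2.
Births: 16599 × 0.313 = 5195
Group 2: 5676 × 0.962 = 5460
Group 3: 6638 × 0.957 = 6353
Group 4: 16599 × 0.93 + 22325 × 0.399 = 15437 + 8908 = 24345
Net migration: Group 1 − 240 → 4955; Group 3 + 330 → 6683
Giving 4955 / 5460 / 6683 / 24345.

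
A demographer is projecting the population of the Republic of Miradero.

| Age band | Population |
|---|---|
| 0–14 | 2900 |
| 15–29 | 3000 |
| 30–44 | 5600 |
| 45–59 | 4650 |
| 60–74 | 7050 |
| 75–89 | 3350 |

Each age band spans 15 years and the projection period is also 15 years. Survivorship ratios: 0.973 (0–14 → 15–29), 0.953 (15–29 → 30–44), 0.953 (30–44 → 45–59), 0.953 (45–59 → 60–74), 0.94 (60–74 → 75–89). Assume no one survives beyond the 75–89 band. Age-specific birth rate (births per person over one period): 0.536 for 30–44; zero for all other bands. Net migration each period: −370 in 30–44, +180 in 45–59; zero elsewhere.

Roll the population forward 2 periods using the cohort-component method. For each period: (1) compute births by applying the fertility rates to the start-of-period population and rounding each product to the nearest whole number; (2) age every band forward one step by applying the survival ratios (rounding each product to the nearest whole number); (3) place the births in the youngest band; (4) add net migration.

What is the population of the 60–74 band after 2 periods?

Numbering the bands 1..6 from youngest to oldest:
— Period 1 —
Births: 5600 × 0.536 = 3002
Band 2: 2900 × 0.973 = 2822
Band 3: 3000 × 0.953 = 2859
Band 4: 5600 × 0.953 = 5337
Band 5: 4650 × 0.953 = 4431
Band 6: 7050 × 0.94 = 6627
Net migration: Band 3 − 370 → 2489; Band 4 + 180 → 5517
→ [3002, 2822, 2489, 5517, 4431, 6627]
— Period 2 —
Births: 2489 × 0.536 = 1334
Band 2: 3002 × 0.973 = 2921
Band 3: 2822 × 0.953 = 2689
Band 4: 2489 × 0.953 = 2372
Band 5: 5517 × 0.953 = 5258
Band 6: 4431 × 0.94 = 4165
Net migration: Band 3 − 370 → 2319; Band 4 + 180 → 2552
→ [1334, 2921, 2319, 2552, 5258, 4165]

5258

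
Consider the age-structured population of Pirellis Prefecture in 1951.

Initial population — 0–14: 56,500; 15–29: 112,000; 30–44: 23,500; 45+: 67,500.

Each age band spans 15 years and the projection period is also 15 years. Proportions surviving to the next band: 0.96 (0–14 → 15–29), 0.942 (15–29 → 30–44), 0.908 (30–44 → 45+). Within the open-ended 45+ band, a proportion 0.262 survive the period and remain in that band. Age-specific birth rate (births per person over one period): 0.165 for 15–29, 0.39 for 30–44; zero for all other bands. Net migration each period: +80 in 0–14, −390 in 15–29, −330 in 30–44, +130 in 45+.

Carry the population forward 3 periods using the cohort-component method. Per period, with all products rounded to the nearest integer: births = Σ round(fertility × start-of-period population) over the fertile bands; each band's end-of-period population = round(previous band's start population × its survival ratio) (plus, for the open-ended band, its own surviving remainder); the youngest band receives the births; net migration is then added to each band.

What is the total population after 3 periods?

169663

(Groups numbered youngest = 1 to oldest = 4.)
[period 1]
Births: 112000 * 0.165 = 18480 ; 23500 * 0.39 = 9165 ⇒ total 27645
Group 2: 56500 * 0.96 = 54240
Group 3: 112000 * 0.942 = 105504
Group 4: 23500 * 0.908 + 67500 * 0.262 = 21338 + 17685 = 39023
Net migration: Group 1 + 80 → 27725; Group 2 − 390 → 53850; Group 3 − 330 → 105174; Group 4 + 130 → 39153
→ [27725, 53850, 105174, 39153]
[period 2]
Births: 53850 * 0.165 = 8885 ; 105174 * 0.39 = 41018 ⇒ total 49903
Group 2: 27725 * 0.96 = 26616
Group 3: 53850 * 0.942 = 50727
Group 4: 105174 * 0.908 + 39153 * 0.262 = 95498 + 10258 = 105756
Net migration: Group 1 + 80 → 49983; Group 2 − 390 → 26226; Group 3 − 330 → 50397; Group 4 + 130 → 105886
→ [49983, 26226, 50397, 105886]
[period 3]
Births: 26226 * 0.165 = 4327 ; 50397 * 0.39 = 19655 ⇒ total 23982
Group 2: 49983 * 0.96 = 47984
Group 3: 26226 * 0.942 = 24705
Group 4: 50397 * 0.908 + 105886 * 0.262 = 45760 + 27742 = 73502
Net migration: Group 1 + 80 → 24062; Group 2 − 390 → 47594; Group 3 − 330 → 24375; Group 4 + 130 → 73632
→ [24062, 47594, 24375, 73632]
Total after period 3: 24062 + 47594 + 24375 + 73632 = 169663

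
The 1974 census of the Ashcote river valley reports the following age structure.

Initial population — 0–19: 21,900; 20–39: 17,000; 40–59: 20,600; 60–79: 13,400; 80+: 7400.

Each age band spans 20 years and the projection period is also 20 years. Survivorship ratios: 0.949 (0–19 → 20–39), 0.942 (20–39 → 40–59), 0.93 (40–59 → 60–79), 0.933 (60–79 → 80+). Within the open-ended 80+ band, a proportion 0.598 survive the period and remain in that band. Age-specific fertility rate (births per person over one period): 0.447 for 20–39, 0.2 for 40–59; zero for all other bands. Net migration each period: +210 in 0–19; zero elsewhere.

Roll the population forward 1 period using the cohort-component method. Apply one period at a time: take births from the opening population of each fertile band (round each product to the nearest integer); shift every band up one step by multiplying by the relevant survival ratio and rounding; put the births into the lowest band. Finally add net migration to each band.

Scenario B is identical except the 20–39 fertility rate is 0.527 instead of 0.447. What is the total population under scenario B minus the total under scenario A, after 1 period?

[period 1]
Births: 17000 × 0.447 = 7599, 20600 × 0.2 = 4120 → total 11719
20–39: 21900 × 0.949 = 20783
40–59: 17000 × 0.942 = 16014
60–79: 20600 × 0.93 = 19158
80+: 13400 × 0.933 + 7400 × 0.598 = 12502 + 4425 = 16927
Net migration: 0–19 + 210 → 11929
Giving 11929 / 20783 / 16014 / 19158 / 16927.
Scenario A total after 1 period: 84811
Scenario B projection —
[period 1]
Births: 17000 × 0.527 = 8959, 20600 × 0.2 = 4120 → total 13079
20–39: 21900 × 0.949 = 20783
40–59: 17000 × 0.942 = 16014
60–79: 20600 × 0.93 = 19158
80+: 13400 × 0.933 + 7400 × 0.598 = 12502 + 4425 = 16927
Net migration: 0–19 + 210 → 13289
Giving 13289 / 20783 / 16014 / 19158 / 16927.
Scenario B total after 1 period: 86171
Difference B − A = 86171 − 84811 = 1360

1360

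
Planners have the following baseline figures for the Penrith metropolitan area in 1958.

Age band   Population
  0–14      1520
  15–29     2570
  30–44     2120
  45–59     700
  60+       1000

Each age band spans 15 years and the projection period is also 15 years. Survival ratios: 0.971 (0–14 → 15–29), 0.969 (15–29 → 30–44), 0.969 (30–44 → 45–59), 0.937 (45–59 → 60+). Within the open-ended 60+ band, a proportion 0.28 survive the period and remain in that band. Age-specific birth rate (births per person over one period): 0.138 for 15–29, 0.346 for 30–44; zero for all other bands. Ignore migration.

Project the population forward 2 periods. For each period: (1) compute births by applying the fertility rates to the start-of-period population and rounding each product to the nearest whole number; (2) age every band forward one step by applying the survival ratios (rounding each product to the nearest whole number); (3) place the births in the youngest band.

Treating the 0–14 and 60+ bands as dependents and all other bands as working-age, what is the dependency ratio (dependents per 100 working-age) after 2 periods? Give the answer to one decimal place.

66.4

Call the bands 1 to 5, youngest first.
After projecting period 1:
Births: 2570 * 0.138 = 355, 2120 * 0.346 = 734 → total 1089
Band 2: 1520 * 0.971 = 1476
Band 3: 2570 * 0.969 = 2490
Band 4: 2120 * 0.969 = 2054
Band 5: 700 * 0.937 + 1000 * 0.28 = 656 + 280 = 936
End of period: [1089, 1476, 2490, 2054, 936]
After projecting period 2:
Births: 1476 * 0.138 = 204, 2490 * 0.346 = 862 → total 1066
Band 2: 1089 * 0.971 = 1057
Band 3: 1476 * 0.969 = 1430
Band 4: 2490 * 0.969 = 2413
Band 5: 2054 * 0.937 + 936 * 0.28 = 1925 + 262 = 2187
End of period: [1066, 1057, 1430, 2413, 2187]
Dependents (band 0–14 + band 60+) = 1066 + 2187 = 3253; working-age = 4900; ratio = 3253/4900 × 100 = 66.4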